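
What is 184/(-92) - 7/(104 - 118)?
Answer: -3/2 ≈ -1.5000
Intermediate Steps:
184/(-92) - 7/(104 - 118) = 184*(-1/92) - 7/(-14) = -2 - 7*(-1/14) = -2 + 1/2 = -3/2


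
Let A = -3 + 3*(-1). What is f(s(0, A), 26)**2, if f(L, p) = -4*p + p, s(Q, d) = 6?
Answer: 6084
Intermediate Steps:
A = -6 (A = -3 - 3 = -6)
f(L, p) = -3*p
f(s(0, A), 26)**2 = (-3*26)**2 = (-78)**2 = 6084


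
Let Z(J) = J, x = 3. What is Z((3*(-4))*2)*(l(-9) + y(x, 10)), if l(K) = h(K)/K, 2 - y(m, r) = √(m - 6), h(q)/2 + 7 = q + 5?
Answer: -320/3 + 24*I*√3 ≈ -106.67 + 41.569*I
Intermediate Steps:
h(q) = -4 + 2*q (h(q) = -14 + 2*(q + 5) = -14 + 2*(5 + q) = -14 + (10 + 2*q) = -4 + 2*q)
y(m, r) = 2 - √(-6 + m) (y(m, r) = 2 - √(m - 6) = 2 - √(-6 + m))
l(K) = (-4 + 2*K)/K
Z((3*(-4))*2)*(l(-9) + y(x, 10)) = ((3*(-4))*2)*((2 - 4/(-9)) + (2 - √(-6 + 3))) = (-12*2)*((2 - 4*(-⅑)) + (2 - √(-3))) = -24*((2 + 4/9) + (2 - I*√3)) = -24*(22/9 + (2 - I*√3)) = -24*(40/9 - I*√3) = -320/3 + 24*I*√3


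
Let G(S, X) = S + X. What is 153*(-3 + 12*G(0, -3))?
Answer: -5967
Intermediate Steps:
153*(-3 + 12*G(0, -3)) = 153*(-3 + 12*(0 - 3)) = 153*(-3 + 12*(-3)) = 153*(-3 - 36) = 153*(-39) = -5967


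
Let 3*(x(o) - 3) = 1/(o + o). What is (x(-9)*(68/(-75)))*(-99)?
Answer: 60214/225 ≈ 267.62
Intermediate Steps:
x(o) = 3 + 1/(6*o) (x(o) = 3 + 1/(3*(o + o)) = 3 + 1/(3*((2*o))) = 3 + (1/(2*o))/3 = 3 + 1/(6*o))
(x(-9)*(68/(-75)))*(-99) = ((3 + (1/6)/(-9))*(68/(-75)))*(-99) = ((3 + (1/6)*(-1/9))*(68*(-1/75)))*(-99) = ((3 - 1/54)*(-68/75))*(-99) = ((161/54)*(-68/75))*(-99) = -5474/2025*(-99) = 60214/225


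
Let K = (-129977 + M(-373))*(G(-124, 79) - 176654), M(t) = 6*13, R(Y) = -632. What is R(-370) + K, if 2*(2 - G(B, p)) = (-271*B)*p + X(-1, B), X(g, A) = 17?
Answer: 390740996999/2 ≈ 1.9537e+11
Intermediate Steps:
M(t) = 78
G(B, p) = -13/2 + 271*B*p/2 (G(B, p) = 2 - ((-271*B)*p + 17)/2 = 2 - (-271*B*p + 17)/2 = 2 - (17 - 271*B*p)/2 = 2 + (-17/2 + 271*B*p/2) = -13/2 + 271*B*p/2)
K = 390740998263/2 (K = (-129977 + 78)*((-13/2 + (271/2)*(-124)*79) - 176654) = -129899*((-13/2 - 1327358) - 176654) = -129899*(-2654729/2 - 176654) = -129899*(-3008037/2) = 390740998263/2 ≈ 1.9537e+11)
R(-370) + K = -632 + 390740998263/2 = 390740996999/2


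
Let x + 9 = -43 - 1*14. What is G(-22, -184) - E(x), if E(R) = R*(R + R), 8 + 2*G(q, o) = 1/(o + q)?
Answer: -3590993/412 ≈ -8716.0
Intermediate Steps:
G(q, o) = -4 + 1/(2*(o + q))
x = -66 (x = -9 + (-43 - 1*14) = -9 + (-43 - 14) = -9 - 57 = -66)
E(R) = 2*R² (E(R) = R*(2*R) = 2*R²)
G(-22, -184) - E(x) = (½ - 4*(-184) - 4*(-22))/(-184 - 22) - 2*(-66)² = (½ + 736 + 88)/(-206) - 2*4356 = -1/206*1649/2 - 1*8712 = -1649/412 - 8712 = -3590993/412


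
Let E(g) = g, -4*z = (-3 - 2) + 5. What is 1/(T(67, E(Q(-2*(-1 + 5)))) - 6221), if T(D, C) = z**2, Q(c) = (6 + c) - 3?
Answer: -1/6221 ≈ -0.00016075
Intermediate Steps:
Q(c) = 3 + c
z = 0 (z = -((-3 - 2) + 5)/4 = -(-5 + 5)/4 = -1/4*0 = 0)
T(D, C) = 0 (T(D, C) = 0**2 = 0)
1/(T(67, E(Q(-2*(-1 + 5)))) - 6221) = 1/(0 - 6221) = 1/(-6221) = -1/6221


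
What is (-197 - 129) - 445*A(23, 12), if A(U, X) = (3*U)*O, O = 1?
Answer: -31031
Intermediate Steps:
A(U, X) = 3*U (A(U, X) = (3*U)*1 = 3*U)
(-197 - 129) - 445*A(23, 12) = (-197 - 129) - 1335*23 = -326 - 445*69 = -326 - 30705 = -31031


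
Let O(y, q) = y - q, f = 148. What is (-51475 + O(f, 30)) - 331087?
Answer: -382444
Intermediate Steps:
(-51475 + O(f, 30)) - 331087 = (-51475 + (148 - 1*30)) - 331087 = (-51475 + (148 - 30)) - 331087 = (-51475 + 118) - 331087 = -51357 - 331087 = -382444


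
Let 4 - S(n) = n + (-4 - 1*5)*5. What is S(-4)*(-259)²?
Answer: 3555293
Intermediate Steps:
S(n) = 49 - n (S(n) = 4 - (n + (-4 - 1*5)*5) = 4 - (n + (-4 - 5)*5) = 4 - (n - 9*5) = 4 - (n - 45) = 4 - (-45 + n) = 4 + (45 - n) = 49 - n)
S(-4)*(-259)² = (49 - 1*(-4))*(-259)² = (49 + 4)*67081 = 53*67081 = 3555293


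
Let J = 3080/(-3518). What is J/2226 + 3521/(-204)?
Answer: -328259747/19018308 ≈ -17.260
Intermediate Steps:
J = -1540/1759 (J = 3080*(-1/3518) = -1540/1759 ≈ -0.87550)
J/2226 + 3521/(-204) = -1540/1759/2226 + 3521/(-204) = -1540/1759*1/2226 + 3521*(-1/204) = -110/279681 - 3521/204 = -328259747/19018308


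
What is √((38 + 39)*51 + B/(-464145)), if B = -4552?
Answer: √845998004473215/464145 ≈ 62.666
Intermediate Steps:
√((38 + 39)*51 + B/(-464145)) = √((38 + 39)*51 - 4552/(-464145)) = √(77*51 - 4552*(-1/464145)) = √(3927 + 4552/464145) = √(1822701967/464145) = √845998004473215/464145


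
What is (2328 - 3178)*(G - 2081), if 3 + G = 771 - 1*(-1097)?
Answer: 183600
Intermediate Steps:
G = 1865 (G = -3 + (771 - 1*(-1097)) = -3 + (771 + 1097) = -3 + 1868 = 1865)
(2328 - 3178)*(G - 2081) = (2328 - 3178)*(1865 - 2081) = -850*(-216) = 183600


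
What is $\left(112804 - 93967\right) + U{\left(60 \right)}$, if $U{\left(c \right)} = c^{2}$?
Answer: $22437$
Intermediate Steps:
$\left(112804 - 93967\right) + U{\left(60 \right)} = \left(112804 - 93967\right) + 60^{2} = 18837 + 3600 = 22437$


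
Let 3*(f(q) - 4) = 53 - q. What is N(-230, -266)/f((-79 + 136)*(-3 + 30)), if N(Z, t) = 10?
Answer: -15/737 ≈ -0.020353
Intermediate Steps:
f(q) = 65/3 - q/3 (f(q) = 4 + (53 - q)/3 = 4 + (53/3 - q/3) = 65/3 - q/3)
N(-230, -266)/f((-79 + 136)*(-3 + 30)) = 10/(65/3 - (-79 + 136)*(-3 + 30)/3) = 10/(65/3 - 19*27) = 10/(65/3 - 1/3*1539) = 10/(65/3 - 513) = 10/(-1474/3) = 10*(-3/1474) = -15/737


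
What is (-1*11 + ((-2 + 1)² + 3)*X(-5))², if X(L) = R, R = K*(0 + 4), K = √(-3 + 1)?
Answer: (11 - 16*I*√2)² ≈ -391.0 - 497.8*I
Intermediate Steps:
K = I*√2 (K = √(-2) = I*√2 ≈ 1.4142*I)
R = 4*I*√2 (R = (I*√2)*(0 + 4) = (I*√2)*4 = 4*I*√2 ≈ 5.6569*I)
X(L) = 4*I*√2
(-1*11 + ((-2 + 1)² + 3)*X(-5))² = (-1*11 + ((-2 + 1)² + 3)*(4*I*√2))² = (-11 + ((-1)² + 3)*(4*I*√2))² = (-11 + (1 + 3)*(4*I*√2))² = (-11 + 4*(4*I*√2))² = (-11 + 16*I*√2)²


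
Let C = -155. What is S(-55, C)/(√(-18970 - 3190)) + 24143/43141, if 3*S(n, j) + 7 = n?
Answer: 3449/6163 + 31*I*√1385/8310 ≈ 0.55963 + 0.13883*I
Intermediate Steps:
S(n, j) = -7/3 + n/3
S(-55, C)/(√(-18970 - 3190)) + 24143/43141 = (-7/3 + (⅓)*(-55))/(√(-18970 - 3190)) + 24143/43141 = (-7/3 - 55/3)/(√(-22160)) + 24143*(1/43141) = -62*(-I*√1385/5540)/3 + 3449/6163 = -(-31)*I*√1385/8310 + 3449/6163 = 31*I*√1385/8310 + 3449/6163 = 3449/6163 + 31*I*√1385/8310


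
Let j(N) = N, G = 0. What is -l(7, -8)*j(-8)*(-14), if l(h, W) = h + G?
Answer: -784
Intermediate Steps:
l(h, W) = h (l(h, W) = h + 0 = h)
-l(7, -8)*j(-8)*(-14) = -7*(-8*(-14)) = -7*112 = -1*784 = -784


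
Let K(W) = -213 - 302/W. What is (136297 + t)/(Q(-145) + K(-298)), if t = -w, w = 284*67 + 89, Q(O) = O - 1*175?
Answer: -2909970/13211 ≈ -220.27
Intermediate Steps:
Q(O) = -175 + O (Q(O) = O - 175 = -175 + O)
w = 19117 (w = 19028 + 89 = 19117)
K(W) = -213 - 302/W
t = -19117 (t = -1*19117 = -19117)
(136297 + t)/(Q(-145) + K(-298)) = (136297 - 19117)/((-175 - 145) + (-213 - 302/(-298))) = 117180/(-320 + (-213 - 302*(-1/298))) = 117180/(-320 + (-213 + 151/149)) = 117180/(-320 - 31586/149) = 117180/(-79266/149) = 117180*(-149/79266) = -2909970/13211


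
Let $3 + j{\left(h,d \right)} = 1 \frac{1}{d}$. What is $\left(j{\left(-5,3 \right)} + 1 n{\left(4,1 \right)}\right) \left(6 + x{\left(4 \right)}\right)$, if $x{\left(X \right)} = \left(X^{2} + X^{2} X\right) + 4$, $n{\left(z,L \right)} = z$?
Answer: $120$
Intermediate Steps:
$j{\left(h,d \right)} = -3 + \frac{1}{d}$ ($j{\left(h,d \right)} = -3 + 1 \frac{1}{d} = -3 + \frac{1}{d}$)
$x{\left(X \right)} = 4 + X^{2} + X^{3}$ ($x{\left(X \right)} = \left(X^{2} + X^{3}\right) + 4 = 4 + X^{2} + X^{3}$)
$\left(j{\left(-5,3 \right)} + 1 n{\left(4,1 \right)}\right) \left(6 + x{\left(4 \right)}\right) = \left(\left(-3 + \frac{1}{3}\right) + 1 \cdot 4\right) \left(6 + \left(4 + 4^{2} + 4^{3}\right)\right) = \left(\left(-3 + \frac{1}{3}\right) + 4\right) \left(6 + \left(4 + 16 + 64\right)\right) = \left(- \frac{8}{3} + 4\right) \left(6 + 84\right) = \frac{4}{3} \cdot 90 = 120$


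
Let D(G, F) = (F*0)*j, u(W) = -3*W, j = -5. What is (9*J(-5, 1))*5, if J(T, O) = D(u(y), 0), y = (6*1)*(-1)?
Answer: 0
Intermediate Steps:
y = -6 (y = 6*(-1) = -6)
D(G, F) = 0 (D(G, F) = (F*0)*(-5) = 0*(-5) = 0)
J(T, O) = 0
(9*J(-5, 1))*5 = (9*0)*5 = 0*5 = 0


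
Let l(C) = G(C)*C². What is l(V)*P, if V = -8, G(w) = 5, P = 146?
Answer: 46720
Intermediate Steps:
l(C) = 5*C²
l(V)*P = (5*(-8)²)*146 = (5*64)*146 = 320*146 = 46720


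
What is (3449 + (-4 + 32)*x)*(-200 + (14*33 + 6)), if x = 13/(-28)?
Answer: 920848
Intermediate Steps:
x = -13/28 (x = 13*(-1/28) = -13/28 ≈ -0.46429)
(3449 + (-4 + 32)*x)*(-200 + (14*33 + 6)) = (3449 + (-4 + 32)*(-13/28))*(-200 + (14*33 + 6)) = (3449 + 28*(-13/28))*(-200 + (462 + 6)) = (3449 - 13)*(-200 + 468) = 3436*268 = 920848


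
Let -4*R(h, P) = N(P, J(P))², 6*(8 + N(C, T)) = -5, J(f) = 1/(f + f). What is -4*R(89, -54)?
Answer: 2809/36 ≈ 78.028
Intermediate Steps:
J(f) = 1/(2*f)
N(C, T) = -53/6 (N(C, T) = -8 + (⅙)*(-5) = -8 - ⅚ = -53/6)
R(h, P) = -2809/144 (R(h, P) = -(-53/6)²/4 = -¼*2809/36 = -2809/144)
-4*R(89, -54) = -4*(-2809/144) = 2809/36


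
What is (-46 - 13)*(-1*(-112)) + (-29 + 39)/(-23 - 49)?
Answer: -237893/36 ≈ -6608.1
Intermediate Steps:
(-46 - 13)*(-1*(-112)) + (-29 + 39)/(-23 - 49) = -59*112 + 10/(-72) = -6608 + 10*(-1/72) = -6608 - 5/36 = -237893/36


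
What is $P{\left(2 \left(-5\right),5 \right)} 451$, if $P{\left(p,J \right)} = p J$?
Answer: $-22550$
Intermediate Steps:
$P{\left(p,J \right)} = J p$
$P{\left(2 \left(-5\right),5 \right)} 451 = 5 \cdot 2 \left(-5\right) 451 = 5 \left(-10\right) 451 = \left(-50\right) 451 = -22550$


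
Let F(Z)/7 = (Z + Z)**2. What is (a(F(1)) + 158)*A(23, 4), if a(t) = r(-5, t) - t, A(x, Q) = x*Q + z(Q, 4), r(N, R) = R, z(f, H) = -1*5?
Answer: 13746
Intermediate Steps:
F(Z) = 28*Z**2 (F(Z) = 7*(Z + Z)**2 = 7*(2*Z)**2 = 7*(4*Z**2) = 28*Z**2)
z(f, H) = -5
A(x, Q) = -5 + Q*x (A(x, Q) = x*Q - 5 = Q*x - 5 = -5 + Q*x)
a(t) = 0 (a(t) = t - t = 0)
(a(F(1)) + 158)*A(23, 4) = (0 + 158)*(-5 + 4*23) = 158*(-5 + 92) = 158*87 = 13746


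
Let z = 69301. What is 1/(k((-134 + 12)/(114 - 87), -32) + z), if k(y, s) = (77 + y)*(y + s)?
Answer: 729/48590827 ≈ 1.5003e-5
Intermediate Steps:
k(y, s) = (77 + y)*(s + y)
1/(k((-134 + 12)/(114 - 87), -32) + z) = 1/((((-134 + 12)/(114 - 87))² + 77*(-32) + 77*((-134 + 12)/(114 - 87)) - 32*(-134 + 12)/(114 - 87)) + 69301) = 1/(((-122/27)² - 2464 + 77*(-122/27) - (-3904)/27) + 69301) = 1/(((-122*1/27)² - 2464 + 77*(-122*1/27) - (-3904)/27) + 69301) = 1/(((-122/27)² - 2464 + 77*(-122/27) - 32*(-122/27)) + 69301) = 1/((14884/729 - 2464 - 9394/27 + 3904/27) + 69301) = 1/(-1929602/729 + 69301) = 1/(48590827/729) = 729/48590827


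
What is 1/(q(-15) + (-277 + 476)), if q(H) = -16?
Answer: 1/183 ≈ 0.0054645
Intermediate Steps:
1/(q(-15) + (-277 + 476)) = 1/(-16 + (-277 + 476)) = 1/(-16 + 199) = 1/183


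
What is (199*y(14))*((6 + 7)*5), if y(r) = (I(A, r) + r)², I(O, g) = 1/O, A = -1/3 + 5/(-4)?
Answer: 834514460/361 ≈ 2.3117e+6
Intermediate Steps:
A = -19/12 (A = -1*⅓ + 5*(-¼) = -⅓ - 5/4 = -19/12 ≈ -1.5833)
y(r) = (-12/19 + r)² (y(r) = (1/(-19/12) + r)² = (-12/19 + r)²)
(199*y(14))*((6 + 7)*5) = (199*((-12 + 19*14)²/361))*((6 + 7)*5) = (199*((-12 + 266)²/361))*(13*5) = (199*((1/361)*254²))*65 = (199*((1/361)*64516))*65 = (199*(64516/361))*65 = (12838684/361)*65 = 834514460/361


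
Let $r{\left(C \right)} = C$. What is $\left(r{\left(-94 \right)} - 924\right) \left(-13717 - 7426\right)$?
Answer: $21523574$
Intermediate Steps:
$\left(r{\left(-94 \right)} - 924\right) \left(-13717 - 7426\right) = \left(-94 - 924\right) \left(-13717 - 7426\right) = \left(-94 + \left(-9368 + 8444\right)\right) \left(-21143\right) = \left(-94 - 924\right) \left(-21143\right) = \left(-1018\right) \left(-21143\right) = 21523574$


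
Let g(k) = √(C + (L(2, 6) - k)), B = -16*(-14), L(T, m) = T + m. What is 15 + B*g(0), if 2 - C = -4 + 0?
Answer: 15 + 224*√14 ≈ 853.13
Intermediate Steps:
C = 6 (C = 2 - (-4 + 0) = 2 - 1*(-4) = 2 + 4 = 6)
B = 224
g(k) = √(14 - k) (g(k) = √(6 + ((2 + 6) - k)) = √(6 + (8 - k)) = √(14 - k))
15 + B*g(0) = 15 + 224*√(14 - 1*0) = 15 + 224*√(14 + 0) = 15 + 224*√14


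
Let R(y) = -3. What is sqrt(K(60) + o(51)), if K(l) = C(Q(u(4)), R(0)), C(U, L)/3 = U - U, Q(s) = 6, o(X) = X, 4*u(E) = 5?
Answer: sqrt(51) ≈ 7.1414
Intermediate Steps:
u(E) = 5/4 (u(E) = (1/4)*5 = 5/4)
C(U, L) = 0 (C(U, L) = 3*(U - U) = 3*0 = 0)
K(l) = 0
sqrt(K(60) + o(51)) = sqrt(0 + 51) = sqrt(51)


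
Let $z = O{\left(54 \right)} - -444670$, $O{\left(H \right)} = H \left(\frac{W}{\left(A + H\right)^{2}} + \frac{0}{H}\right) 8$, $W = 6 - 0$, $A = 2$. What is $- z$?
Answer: $- \frac{43577741}{98} \approx -4.4467 \cdot 10^{5}$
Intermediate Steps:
$W = 6$ ($W = 6 + 0 = 6$)
$O{\left(H \right)} = \frac{48 H}{\left(2 + H\right)^{2}}$ ($O{\left(H \right)} = H \left(\frac{6}{\left(2 + H\right)^{2}} + \frac{0}{H}\right) 8 = H \left(\frac{6}{\left(2 + H\right)^{2}} + 0\right) 8 = H \frac{6}{\left(2 + H\right)^{2}} \cdot 8 = \frac{6 H}{\left(2 + H\right)^{2}} \cdot 8 = \frac{48 H}{\left(2 + H\right)^{2}}$)
$z = \frac{43577741}{98}$ ($z = 48 \cdot 54 \frac{1}{\left(2 + 54\right)^{2}} - -444670 = 48 \cdot 54 \cdot \frac{1}{3136} + 444670 = \frac{81}{98} + 444670 = \frac{43577741}{98} \approx 4.4467 \cdot 10^{5}$)
$- z = \left(-1\right) \frac{43577741}{98} = - \frac{43577741}{98}$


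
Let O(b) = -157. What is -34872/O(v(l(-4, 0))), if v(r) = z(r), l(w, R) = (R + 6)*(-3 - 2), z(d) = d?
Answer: 34872/157 ≈ 222.11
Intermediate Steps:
l(w, R) = -30 - 5*R (l(w, R) = (6 + R)*(-5) = -30 - 5*R)
v(r) = r
-34872/O(v(l(-4, 0))) = -34872/(-157) = -34872*(-1/157) = 34872/157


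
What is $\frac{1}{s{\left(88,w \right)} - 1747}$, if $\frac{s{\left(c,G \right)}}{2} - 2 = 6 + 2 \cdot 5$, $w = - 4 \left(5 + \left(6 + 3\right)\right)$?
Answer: $- \frac{1}{1711} \approx -0.00058445$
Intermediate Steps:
$w = -56$ ($w = - 4 \left(5 + 9\right) = \left(-4\right) 14 = -56$)
$s{\left(c,G \right)} = 36$ ($s{\left(c,G \right)} = 4 + 2 \left(6 + 2 \cdot 5\right) = 4 + 2 \left(6 + 10\right) = 4 + 2 \cdot 16 = 4 + 32 = 36$)
$\frac{1}{s{\left(88,w \right)} - 1747} = \frac{1}{36 - 1747} = \frac{1}{-1711} = - \frac{1}{1711}$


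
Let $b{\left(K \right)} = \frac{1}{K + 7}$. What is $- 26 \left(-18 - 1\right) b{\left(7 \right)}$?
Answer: $\frac{247}{7} \approx 35.286$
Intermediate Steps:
$b{\left(K \right)} = \frac{1}{7 + K}$
$- 26 \left(-18 - 1\right) b{\left(7 \right)} = \frac{\left(-26\right) \left(-18 - 1\right)}{7 + 7} = \frac{\left(-26\right) \left(-18 - 1\right)}{14} = \left(-26\right) \left(-19\right) \frac{1}{14} = 494 \cdot \frac{1}{14} = \frac{247}{7}$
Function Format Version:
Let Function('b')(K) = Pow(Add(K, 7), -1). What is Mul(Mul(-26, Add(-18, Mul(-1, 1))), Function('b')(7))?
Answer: Rational(247, 7) ≈ 35.286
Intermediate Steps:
Function('b')(K) = Pow(Add(7, K), -1)
Mul(Mul(-26, Add(-18, Mul(-1, 1))), Function('b')(7)) = Mul(Mul(-26, Add(-18, Mul(-1, 1))), Pow(Add(7, 7), -1)) = Mul(Mul(-26, Add(-18, -1)), Pow(14, -1)) = Mul(Mul(-26, -19), Rational(1, 14)) = Mul(494, Rational(1, 14)) = Rational(247, 7)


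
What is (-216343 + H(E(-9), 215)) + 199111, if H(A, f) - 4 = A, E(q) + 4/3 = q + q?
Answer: -51742/3 ≈ -17247.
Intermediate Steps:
E(q) = -4/3 + 2*q (E(q) = -4/3 + (q + q) = -4/3 + 2*q)
H(A, f) = 4 + A
(-216343 + H(E(-9), 215)) + 199111 = (-216343 + (4 + (-4/3 + 2*(-9)))) + 199111 = (-216343 + (4 + (-4/3 - 18))) + 199111 = (-216343 + (4 - 58/3)) + 199111 = (-216343 - 46/3) + 199111 = -649075/3 + 199111 = -51742/3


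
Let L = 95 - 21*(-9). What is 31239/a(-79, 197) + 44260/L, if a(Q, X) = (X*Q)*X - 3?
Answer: 33922120441/217679894 ≈ 155.83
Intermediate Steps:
a(Q, X) = -3 + Q*X**2 (a(Q, X) = (Q*X)*X - 3 = Q*X**2 - 3 = -3 + Q*X**2)
L = 284 (L = 95 + 189 = 284)
31239/a(-79, 197) + 44260/L = 31239/(-3 - 79*197**2) + 44260/284 = 31239/(-3 - 79*38809) + 44260*(1/284) = 31239/(-3 - 3065911) + 11065/71 = 31239/(-3065914) + 11065/71 = 31239*(-1/3065914) + 11065/71 = -31239/3065914 + 11065/71 = 33922120441/217679894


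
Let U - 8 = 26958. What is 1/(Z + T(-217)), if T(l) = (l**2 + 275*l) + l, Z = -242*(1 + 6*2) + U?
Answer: 1/11017 ≈ 9.0769e-5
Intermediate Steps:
U = 26966 (U = 8 + 26958 = 26966)
Z = 23820 (Z = -242*(1 + 6*2) + 26966 = -242*(1 + 12) + 26966 = -242*13 + 26966 = -3146 + 26966 = 23820)
T(l) = l**2 + 276*l
1/(Z + T(-217)) = 1/(23820 - 217*(276 - 217)) = 1/(23820 - 217*59) = 1/(23820 - 12803) = 1/11017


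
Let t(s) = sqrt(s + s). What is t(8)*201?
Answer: 804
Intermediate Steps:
t(s) = sqrt(2)*sqrt(s) (t(s) = sqrt(2*s) = sqrt(2)*sqrt(s))
t(8)*201 = (sqrt(2)*sqrt(8))*201 = (sqrt(2)*(2*sqrt(2)))*201 = 4*201 = 804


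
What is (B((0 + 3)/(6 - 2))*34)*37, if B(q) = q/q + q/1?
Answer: 4403/2 ≈ 2201.5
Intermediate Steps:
B(q) = 1 + q (B(q) = 1 + q*1 = 1 + q)
(B((0 + 3)/(6 - 2))*34)*37 = ((1 + (0 + 3)/(6 - 2))*34)*37 = ((1 + 3/4)*34)*37 = ((1 + 3*(¼))*34)*37 = ((1 + ¾)*34)*37 = ((7/4)*34)*37 = (119/2)*37 = 4403/2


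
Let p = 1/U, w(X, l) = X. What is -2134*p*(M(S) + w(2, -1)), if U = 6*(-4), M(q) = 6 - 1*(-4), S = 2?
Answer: 1067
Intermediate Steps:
M(q) = 10 (M(q) = 6 + 4 = 10)
U = -24
p = -1/24 (p = 1/(-24) = 1*(-1/24) = -1/24 ≈ -0.041667)
-2134*p*(M(S) + w(2, -1)) = -(-1067)*(10 + 2)/12 = -(-1067)*12/12 = -2134*(-½) = 1067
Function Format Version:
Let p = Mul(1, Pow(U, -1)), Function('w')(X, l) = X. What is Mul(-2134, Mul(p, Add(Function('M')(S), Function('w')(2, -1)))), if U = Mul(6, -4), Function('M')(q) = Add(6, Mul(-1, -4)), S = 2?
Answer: 1067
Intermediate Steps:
Function('M')(q) = 10 (Function('M')(q) = Add(6, 4) = 10)
U = -24
p = Rational(-1, 24) (p = Mul(1, Pow(-24, -1)) = Mul(1, Rational(-1, 24)) = Rational(-1, 24) ≈ -0.041667)
Mul(-2134, Mul(p, Add(Function('M')(S), Function('w')(2, -1)))) = Mul(-2134, Mul(Rational(-1, 24), Add(10, 2))) = Mul(-2134, Mul(Rational(-1, 24), 12)) = Mul(-2134, Rational(-1, 2)) = 1067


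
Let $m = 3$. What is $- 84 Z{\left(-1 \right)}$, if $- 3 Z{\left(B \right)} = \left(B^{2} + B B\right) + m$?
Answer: $140$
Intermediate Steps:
$Z{\left(B \right)} = -1 - \frac{2 B^{2}}{3}$ ($Z{\left(B \right)} = - \frac{\left(B^{2} + B B\right) + 3}{3} = - \frac{\left(B^{2} + B^{2}\right) + 3}{3} = - \frac{2 B^{2} + 3}{3} = - \frac{3 + 2 B^{2}}{3} = -1 - \frac{2 B^{2}}{3}$)
$- 84 Z{\left(-1 \right)} = - 84 \left(-1 - \frac{2 \left(-1\right)^{2}}{3}\right) = - 84 \left(-1 - \frac{2}{3}\right) = \left(-84\right) \left(- \frac{5}{3}\right) = 140$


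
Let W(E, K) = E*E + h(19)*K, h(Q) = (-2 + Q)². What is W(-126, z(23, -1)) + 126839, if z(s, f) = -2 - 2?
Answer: 141559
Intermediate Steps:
z(s, f) = -4
W(E, K) = E² + 289*K (W(E, K) = E*E + (-2 + 19)²*K = E² + 17²*K = E² + 289*K)
W(-126, z(23, -1)) + 126839 = ((-126)² + 289*(-4)) + 126839 = (15876 - 1156) + 126839 = 14720 + 126839 = 141559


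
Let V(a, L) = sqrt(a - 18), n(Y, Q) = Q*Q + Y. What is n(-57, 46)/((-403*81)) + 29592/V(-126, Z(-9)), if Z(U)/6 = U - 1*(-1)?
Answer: -2059/32643 - 2466*I ≈ -0.063076 - 2466.0*I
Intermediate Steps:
Z(U) = 6 + 6*U (Z(U) = 6*(U - 1*(-1)) = 6*(U + 1) = 6*(1 + U) = 6 + 6*U)
n(Y, Q) = Y + Q**2 (n(Y, Q) = Q**2 + Y = Y + Q**2)
V(a, L) = sqrt(-18 + a)
n(-57, 46)/((-403*81)) + 29592/V(-126, Z(-9)) = (-57 + 46**2)/((-403*81)) + 29592/(sqrt(-18 - 126)) = (-57 + 2116)/(-32643) + 29592/(sqrt(-144)) = 2059*(-1/32643) + 29592/((12*I)) = -2059/32643 + 29592*(-I/12) = -2059/32643 - 2466*I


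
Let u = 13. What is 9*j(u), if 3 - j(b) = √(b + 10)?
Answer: 27 - 9*√23 ≈ -16.162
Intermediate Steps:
j(b) = 3 - √(10 + b) (j(b) = 3 - √(b + 10) = 3 - √(10 + b))
9*j(u) = 9*(3 - √(10 + 13)) = 9*(3 - √23) = 27 - 9*√23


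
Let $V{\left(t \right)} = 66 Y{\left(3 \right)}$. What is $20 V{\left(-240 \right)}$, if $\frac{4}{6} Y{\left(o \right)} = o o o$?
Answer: $53460$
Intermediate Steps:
$Y{\left(o \right)} = \frac{3 o^{3}}{2}$ ($Y{\left(o \right)} = \frac{3 o o o}{2} = \frac{3 o^{2} o}{2} = \frac{3 o^{3}}{2}$)
$V{\left(t \right)} = 2673$ ($V{\left(t \right)} = 66 \frac{3 \cdot 3^{3}}{2} = 66 \cdot \frac{3}{2} \cdot 27 = 66 \cdot \frac{81}{2} = 2673$)
$20 V{\left(-240 \right)} = 20 \cdot 2673 = 53460$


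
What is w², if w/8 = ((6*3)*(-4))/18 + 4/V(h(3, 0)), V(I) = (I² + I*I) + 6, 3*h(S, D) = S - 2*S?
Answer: 784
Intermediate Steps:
h(S, D) = -S/3 (h(S, D) = (S - 2*S)/3 = (-S)/3 = -S/3)
V(I) = 6 + 2*I² (V(I) = (I² + I²) + 6 = 2*I² + 6 = 6 + 2*I²)
w = -28 (w = 8*(((6*3)*(-4))/18 + 4/(6 + 2*(-⅓*3)²)) = 8*((18*(-4))*(1/18) + 4/(6 + 2*(-1)²)) = 8*(-72*1/18 + 4/(6 + 2*1)) = 8*(-4 + 4/(6 + 2)) = 8*(-4 + 4/8) = 8*(-4 + 4*(⅛)) = 8*(-4 + ½) = 8*(-7/2) = -28)
w² = (-28)² = 784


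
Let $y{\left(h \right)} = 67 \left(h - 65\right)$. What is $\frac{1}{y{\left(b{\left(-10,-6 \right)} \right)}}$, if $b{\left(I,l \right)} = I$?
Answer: $- \frac{1}{5025} \approx -0.00019901$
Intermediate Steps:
$y{\left(h \right)} = -4355 + 67 h$ ($y{\left(h \right)} = 67 \left(-65 + h\right) = -4355 + 67 h$)
$\frac{1}{y{\left(b{\left(-10,-6 \right)} \right)}} = \frac{1}{-4355 + 67 \left(-10\right)} = \frac{1}{-4355 - 670} = \frac{1}{-5025} = - \frac{1}{5025}$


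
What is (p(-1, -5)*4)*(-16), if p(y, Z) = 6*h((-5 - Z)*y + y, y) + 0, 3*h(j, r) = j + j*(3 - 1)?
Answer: 384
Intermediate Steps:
h(j, r) = j (h(j, r) = (j + j*(3 - 1))/3 = (j + j*2)/3 = (j + 2*j)/3 = (3*j)/3 = j)
p(y, Z) = 6*y + 6*y*(-5 - Z) (p(y, Z) = 6*((-5 - Z)*y + y) + 0 = 6*(y*(-5 - Z) + y) + 0 = 6*(y + y*(-5 - Z)) + 0 = (6*y + 6*y*(-5 - Z)) + 0 = 6*y + 6*y*(-5 - Z))
(p(-1, -5)*4)*(-16) = (-6*(-1)*(4 - 5)*4)*(-16) = (-6*(-1)*(-1)*4)*(-16) = -6*4*(-16) = -24*(-16) = 384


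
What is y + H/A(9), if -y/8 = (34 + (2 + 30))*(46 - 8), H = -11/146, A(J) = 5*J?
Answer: -131820491/6570 ≈ -20064.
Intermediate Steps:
H = -11/146 (H = -11*1/146 = -11/146 ≈ -0.075342)
y = -20064 (y = -8*(34 + (2 + 30))*(46 - 8) = -8*(34 + 32)*38 = -528*38 = -8*2508 = -20064)
y + H/A(9) = -20064 - 11/(146*(5*9)) = -20064 - 11/146/45 = -20064 - 11/146*1/45 = -20064 - 11/6570 = -131820491/6570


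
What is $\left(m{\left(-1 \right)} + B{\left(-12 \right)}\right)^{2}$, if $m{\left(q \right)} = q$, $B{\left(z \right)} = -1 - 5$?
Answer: $49$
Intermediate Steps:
$B{\left(z \right)} = -6$ ($B{\left(z \right)} = -1 - 5 = -6$)
$\left(m{\left(-1 \right)} + B{\left(-12 \right)}\right)^{2} = \left(-1 - 6\right)^{2} = \left(-7\right)^{2} = 49$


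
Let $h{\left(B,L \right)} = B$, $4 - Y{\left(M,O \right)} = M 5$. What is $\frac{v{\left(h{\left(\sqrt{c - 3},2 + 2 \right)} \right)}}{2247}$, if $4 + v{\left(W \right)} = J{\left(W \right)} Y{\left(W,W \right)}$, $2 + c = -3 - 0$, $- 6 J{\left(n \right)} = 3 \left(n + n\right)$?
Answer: $- \frac{44}{2247} - \frac{8 i \sqrt{2}}{2247} \approx -0.019582 - 0.005035 i$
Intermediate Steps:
$J{\left(n \right)} = - n$ ($J{\left(n \right)} = - \frac{3 \left(n + n\right)}{6} = - \frac{3 \cdot 2 n}{6} = - \frac{6 n}{6} = - n$)
$c = -5$ ($c = -2 - 3 = -5$)
$Y{\left(M,O \right)} = 4 - 5 M$ ($Y{\left(M,O \right)} = 4 - M 5 = 4 - 5 M$)
$v{\left(W \right)} = -4 - W \left(4 - 5 W\right)$ ($v{\left(W \right)} = -4 + - W \left(4 - 5 W\right) = -4 - W \left(4 - 5 W\right)$)
$\frac{v{\left(h{\left(\sqrt{c - 3},2 + 2 \right)} \right)}}{2247} = \frac{-4 + \sqrt{-5 - 3} \left(-4 + 5 \sqrt{-5 - 3}\right)}{2247} = \left(-4 + \sqrt{-8} \left(-4 + 5 \sqrt{-8}\right)\right) \frac{1}{2247} = \left(-4 + 2 i \sqrt{2} \left(-4 + 5 \cdot 2 i \sqrt{2}\right)\right) \frac{1}{2247} = \left(-4 + 2 i \sqrt{2} \left(-4 + 10 i \sqrt{2}\right)\right) \frac{1}{2247} = - \frac{4}{2247} + \frac{2 i \sqrt{2} \left(-4 + 10 i \sqrt{2}\right)}{2247}$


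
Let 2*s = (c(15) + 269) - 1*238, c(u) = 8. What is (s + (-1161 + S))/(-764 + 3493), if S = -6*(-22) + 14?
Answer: -1991/5458 ≈ -0.36479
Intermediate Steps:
S = 146 (S = 132 + 14 = 146)
s = 39/2 (s = ((8 + 269) - 1*238)/2 = (277 - 238)/2 = (½)*39 = 39/2 ≈ 19.500)
(s + (-1161 + S))/(-764 + 3493) = (39/2 + (-1161 + 146))/(-764 + 3493) = (39/2 - 1015)/2729 = -1991/2*1/2729 = -1991/5458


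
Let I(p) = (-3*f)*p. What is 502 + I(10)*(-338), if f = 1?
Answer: 10642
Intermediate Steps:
I(p) = -3*p (I(p) = (-3*1)*p = -3*p)
502 + I(10)*(-338) = 502 - 3*10*(-338) = 502 - 30*(-338) = 502 + 10140 = 10642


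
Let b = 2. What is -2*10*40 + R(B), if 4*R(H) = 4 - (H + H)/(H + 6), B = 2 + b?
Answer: -3996/5 ≈ -799.20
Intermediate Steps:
B = 4 (B = 2 + 2 = 4)
R(H) = 1 - H/(2*(6 + H)) (R(H) = (4 - (H + H)/(H + 6))/4 = (4 - 2*H/(6 + H))/4 = 1 - H/(2*(6 + H)))
-2*10*40 + R(B) = -2*10*40 + (12 + 4)/(2*(6 + 4)) = -20*40 + (½)*16/10 = -800 + (½)*(⅒)*16 = -800 + ⅘ = -3996/5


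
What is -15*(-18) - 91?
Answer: 179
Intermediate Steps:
-15*(-18) - 91 = 270 - 91 = 179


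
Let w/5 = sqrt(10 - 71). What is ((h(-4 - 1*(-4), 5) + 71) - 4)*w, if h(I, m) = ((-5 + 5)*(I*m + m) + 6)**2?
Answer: 515*I*sqrt(61) ≈ 4022.3*I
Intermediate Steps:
w = 5*I*sqrt(61) (w = 5*sqrt(10 - 71) = 5*sqrt(-61) = 5*(I*sqrt(61)) = 5*I*sqrt(61) ≈ 39.051*I)
h(I, m) = 36 (h(I, m) = (0*(m + I*m) + 6)**2 = (0 + 6)**2 = 6**2 = 36)
((h(-4 - 1*(-4), 5) + 71) - 4)*w = ((36 + 71) - 4)*(5*I*sqrt(61)) = (107 - 4)*(5*I*sqrt(61)) = 103*(5*I*sqrt(61)) = 515*I*sqrt(61)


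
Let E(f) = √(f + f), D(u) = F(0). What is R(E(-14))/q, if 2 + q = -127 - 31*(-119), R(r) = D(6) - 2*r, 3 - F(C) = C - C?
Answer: 3/3560 - I*√7/890 ≈ 0.0008427 - 0.0029728*I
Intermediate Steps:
F(C) = 3 (F(C) = 3 - (C - C) = 3 - 1*0 = 3 + 0 = 3)
D(u) = 3
E(f) = √2*√f (E(f) = √(2*f) = √2*√f)
R(r) = 3 - 2*r
q = 3560 (q = -2 + (-127 - 31*(-119)) = -2 + (-127 + 3689) = -2 + 3562 = 3560)
R(E(-14))/q = (3 - 2*√2*√(-14))/3560 = (3 - 2*√2*I*√14)*(1/3560) = (3 - 4*I*√7)*(1/3560) = 3/3560 - I*√7/890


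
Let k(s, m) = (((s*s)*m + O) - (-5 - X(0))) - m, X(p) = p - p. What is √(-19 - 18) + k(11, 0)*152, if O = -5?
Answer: I*√37 ≈ 6.0828*I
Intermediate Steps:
X(p) = 0
k(s, m) = -m + m*s² (k(s, m) = (((s*s)*m - 5) - (-5 - 1*0)) - m = ((s²*m - 5) - (-5 + 0)) - m = ((m*s² - 5) - 1*(-5)) - m = ((-5 + m*s²) + 5) - m = m*s² - m = -m + m*s²)
√(-19 - 18) + k(11, 0)*152 = √(-19 - 18) + (0*(-1 + 11²))*152 = √(-37) + (0*(-1 + 121))*152 = I*√37 + (0*120)*152 = I*√37 + 0*152 = I*√37 + 0 = I*√37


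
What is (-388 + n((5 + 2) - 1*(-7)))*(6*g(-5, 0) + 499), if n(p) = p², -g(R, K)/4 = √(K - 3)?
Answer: -95808 + 4608*I*√3 ≈ -95808.0 + 7981.3*I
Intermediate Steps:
g(R, K) = -4*√(-3 + K) (g(R, K) = -4*√(K - 3) = -4*√(-3 + K))
(-388 + n((5 + 2) - 1*(-7)))*(6*g(-5, 0) + 499) = (-388 + ((5 + 2) - 1*(-7))²)*(6*(-4*√(-3 + 0)) + 499) = (-388 + (7 + 7)²)*(6*(-4*I*√3) + 499) = (-388 + 14²)*(6*(-4*I*√3) + 499) = (-388 + 196)*(6*(-4*I*√3) + 499) = -192*(-24*I*√3 + 499) = -192*(499 - 24*I*√3) = -95808 + 4608*I*√3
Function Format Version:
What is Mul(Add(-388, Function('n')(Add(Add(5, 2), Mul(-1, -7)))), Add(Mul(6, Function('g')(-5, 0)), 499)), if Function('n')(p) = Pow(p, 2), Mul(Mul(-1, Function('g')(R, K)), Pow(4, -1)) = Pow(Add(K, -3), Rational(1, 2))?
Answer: Add(-95808, Mul(4608, I, Pow(3, Rational(1, 2)))) ≈ Add(-95808., Mul(7981.3, I))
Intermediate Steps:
Function('g')(R, K) = Mul(-4, Pow(Add(-3, K), Rational(1, 2))) (Function('g')(R, K) = Mul(-4, Pow(Add(K, -3), Rational(1, 2))) = Mul(-4, Pow(Add(-3, K), Rational(1, 2))))
Mul(Add(-388, Function('n')(Add(Add(5, 2), Mul(-1, -7)))), Add(Mul(6, Function('g')(-5, 0)), 499)) = Mul(Add(-388, Pow(Add(Add(5, 2), Mul(-1, -7)), 2)), Add(Mul(6, Mul(-4, Pow(Add(-3, 0), Rational(1, 2)))), 499)) = Mul(Add(-388, Pow(Add(7, 7), 2)), Add(Mul(6, Mul(-4, Pow(-3, Rational(1, 2)))), 499)) = Mul(Add(-388, Pow(14, 2)), Add(Mul(6, Mul(-4, Mul(I, Pow(3, Rational(1, 2))))), 499)) = Mul(Add(-388, 196), Add(Mul(6, Mul(-4, I, Pow(3, Rational(1, 2)))), 499)) = Mul(-192, Add(Mul(-24, I, Pow(3, Rational(1, 2))), 499)) = Mul(-192, Add(499, Mul(-24, I, Pow(3, Rational(1, 2))))) = Add(-95808, Mul(4608, I, Pow(3, Rational(1, 2))))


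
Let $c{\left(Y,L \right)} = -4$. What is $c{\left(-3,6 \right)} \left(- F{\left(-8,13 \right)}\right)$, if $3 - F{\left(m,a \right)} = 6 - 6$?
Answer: $12$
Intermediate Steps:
$F{\left(m,a \right)} = 3$ ($F{\left(m,a \right)} = 3 - \left(6 - 6\right) = 3 - 0 = 3 + 0 = 3$)
$c{\left(-3,6 \right)} \left(- F{\left(-8,13 \right)}\right) = - 4 \left(\left(-1\right) 3\right) = \left(-4\right) \left(-3\right) = 12$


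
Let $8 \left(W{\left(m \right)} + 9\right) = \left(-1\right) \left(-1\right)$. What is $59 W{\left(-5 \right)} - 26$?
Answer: $- \frac{4397}{8} \approx -549.63$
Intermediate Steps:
$W{\left(m \right)} = - \frac{71}{8}$ ($W{\left(m \right)} = -9 + \frac{\left(-1\right) \left(-1\right)}{8} = -9 + \frac{1}{8} \cdot 1 = -9 + \frac{1}{8} = - \frac{71}{8}$)
$59 W{\left(-5 \right)} - 26 = 59 \left(- \frac{71}{8}\right) - 26 = - \frac{4189}{8} - 26 = - \frac{4397}{8}$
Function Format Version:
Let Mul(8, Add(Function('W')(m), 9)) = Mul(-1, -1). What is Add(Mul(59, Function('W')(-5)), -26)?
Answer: Rational(-4397, 8) ≈ -549.63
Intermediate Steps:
Function('W')(m) = Rational(-71, 8) (Function('W')(m) = Add(-9, Mul(Rational(1, 8), Mul(-1, -1))) = Add(-9, Mul(Rational(1, 8), 1)) = Add(-9, Rational(1, 8)) = Rational(-71, 8))
Add(Mul(59, Function('W')(-5)), -26) = Add(Mul(59, Rational(-71, 8)), -26) = Add(Rational(-4189, 8), -26) = Rational(-4397, 8)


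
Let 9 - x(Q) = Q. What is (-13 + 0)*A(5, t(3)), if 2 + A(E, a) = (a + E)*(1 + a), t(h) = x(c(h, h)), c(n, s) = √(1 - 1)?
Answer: -1794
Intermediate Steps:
c(n, s) = 0 (c(n, s) = √0 = 0)
x(Q) = 9 - Q
t(h) = 9 (t(h) = 9 - 1*0 = 9 + 0 = 9)
A(E, a) = -2 + (1 + a)*(E + a) (A(E, a) = -2 + (a + E)*(1 + a) = -2 + (E + a)*(1 + a) = -2 + (1 + a)*(E + a))
(-13 + 0)*A(5, t(3)) = (-13 + 0)*(-2 + 5 + 9 + 9² + 5*9) = -13*(-2 + 5 + 9 + 81 + 45) = -13*138 = -1794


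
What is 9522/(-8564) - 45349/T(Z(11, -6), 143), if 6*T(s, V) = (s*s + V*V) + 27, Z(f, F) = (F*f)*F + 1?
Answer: -2012969193/762559970 ≈ -2.6398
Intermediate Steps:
Z(f, F) = 1 + f*F² (Z(f, F) = f*F² + 1 = 1 + f*F²)
T(s, V) = 9/2 + V²/6 + s²/6 (T(s, V) = ((s*s + V*V) + 27)/6 = ((s² + V²) + 27)/6 = ((V² + s²) + 27)/6 = (27 + V² + s²)/6 = 9/2 + V²/6 + s²/6)
9522/(-8564) - 45349/T(Z(11, -6), 143) = 9522/(-8564) - 45349/(9/2 + (⅙)*143² + (1 + 11*(-6)²)²/6) = 9522*(-1/8564) - 45349/(9/2 + (⅙)*20449 + (1 + 11*36)²/6) = -4761/4282 - 45349/(9/2 + 20449/6 + (1 + 396)²/6) = -4761/4282 - 45349/(9/2 + 20449/6 + (⅙)*397²) = -4761/4282 - 45349/(9/2 + 20449/6 + (⅙)*157609) = -4761/4282 - 45349/(9/2 + 20449/6 + 157609/6) = -4761/4282 - 45349/178085/6 = -4761/4282 - 45349*6/178085 = -4761/4282 - 272094/178085 = -2012969193/762559970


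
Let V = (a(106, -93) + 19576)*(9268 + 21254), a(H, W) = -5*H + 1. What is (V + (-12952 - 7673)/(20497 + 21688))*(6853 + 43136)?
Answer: 22289964788824767/767 ≈ 2.9061e+13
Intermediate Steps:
a(H, W) = 1 - 5*H
V = 581352534 (V = ((1 - 5*106) + 19576)*(9268 + 21254) = ((1 - 530) + 19576)*30522 = (-529 + 19576)*30522 = 19047*30522 = 581352534)
(V + (-12952 - 7673)/(20497 + 21688))*(6853 + 43136) = (581352534 + (-12952 - 7673)/(20497 + 21688))*(6853 + 43136) = (581352534 - 20625/42185)*49989 = (581352534 - 20625*1/42185)*49989 = (581352534 - 375/767)*49989 = (445897393203/767)*49989 = 22289964788824767/767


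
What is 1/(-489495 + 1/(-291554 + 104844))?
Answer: -186710/91393611451 ≈ -2.0429e-6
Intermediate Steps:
1/(-489495 + 1/(-291554 + 104844)) = 1/(-489495 + 1/(-186710)) = 1/(-489495 - 1/186710) = 1/(-91393611451/186710) = -186710/91393611451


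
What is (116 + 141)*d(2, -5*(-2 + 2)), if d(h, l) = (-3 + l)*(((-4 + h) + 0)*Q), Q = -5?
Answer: -7710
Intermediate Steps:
d(h, l) = (-3 + l)*(20 - 5*h) (d(h, l) = (-3 + l)*(((-4 + h) + 0)*(-5)) = (-3 + l)*((-4 + h)*(-5)) = (-3 + l)*(20 - 5*h))
(116 + 141)*d(2, -5*(-2 + 2)) = (116 + 141)*(-60 + 15*2 + 20*(-5*(-2 + 2)) - 5*2*(-5*(-2 + 2))) = 257*(-60 + 30 + 20*(-5*0) - 5*2*(-5*0)) = 257*(-60 + 30 + 20*0 - 5*2*0) = 257*(-60 + 30 + 0 + 0) = 257*(-30) = -7710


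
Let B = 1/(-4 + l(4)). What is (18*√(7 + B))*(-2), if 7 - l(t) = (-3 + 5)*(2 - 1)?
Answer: -72*√2 ≈ -101.82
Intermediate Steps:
l(t) = 5 (l(t) = 7 - (-3 + 5)*(2 - 1) = 7 - 2 = 5)
B = 1 (B = 1/(-4 + 5) = 1/1 = 1)
(18*√(7 + B))*(-2) = (18*√(7 + 1))*(-2) = (18*√8)*(-2) = (18*(2*√2))*(-2) = (36*√2)*(-2) = -72*√2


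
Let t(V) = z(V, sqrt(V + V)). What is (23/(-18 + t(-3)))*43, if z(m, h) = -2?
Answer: -989/20 ≈ -49.450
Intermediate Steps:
t(V) = -2
(23/(-18 + t(-3)))*43 = (23/(-18 - 2))*43 = (23/(-20))*43 = (23*(-1/20))*43 = -23/20*43 = -989/20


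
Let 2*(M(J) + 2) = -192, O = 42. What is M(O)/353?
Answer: -98/353 ≈ -0.27762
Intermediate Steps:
M(J) = -98 (M(J) = -2 + (1/2)*(-192) = -2 - 96 = -98)
M(O)/353 = -98/353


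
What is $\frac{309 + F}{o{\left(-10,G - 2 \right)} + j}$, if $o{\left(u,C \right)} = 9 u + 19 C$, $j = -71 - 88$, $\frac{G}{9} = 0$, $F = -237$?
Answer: $- \frac{72}{287} \approx -0.25087$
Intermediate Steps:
$G = 0$ ($G = 9 \cdot 0 = 0$)
$j = -159$ ($j = -71 - 88 = -159$)
$\frac{309 + F}{o{\left(-10,G - 2 \right)} + j} = \frac{309 - 237}{\left(9 \left(-10\right) + 19 \left(0 - 2\right)\right) - 159} = \frac{72}{\left(-90 + 19 \left(-2\right)\right) - 159} = \frac{72}{\left(-90 - 38\right) - 159} = \frac{72}{-128 - 159} = \frac{72}{-287} = 72 \left(- \frac{1}{287}\right) = - \frac{72}{287}$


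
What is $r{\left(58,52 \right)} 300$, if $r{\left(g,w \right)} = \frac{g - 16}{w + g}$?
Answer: $\frac{1260}{11} \approx 114.55$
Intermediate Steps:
$r{\left(g,w \right)} = \frac{-16 + g}{g + w}$
$r{\left(58,52 \right)} 300 = \frac{-16 + 58}{58 + 52} \cdot 300 = \frac{1}{110} \cdot 42 \cdot 300 = \frac{21}{55} \cdot 300 = \frac{1260}{11}$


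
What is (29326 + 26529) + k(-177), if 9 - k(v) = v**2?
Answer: 24535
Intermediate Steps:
k(v) = 9 - v**2
(29326 + 26529) + k(-177) = (29326 + 26529) + (9 - 1*(-177)**2) = 55855 + (9 - 1*31329) = 55855 + (9 - 31329) = 55855 - 31320 = 24535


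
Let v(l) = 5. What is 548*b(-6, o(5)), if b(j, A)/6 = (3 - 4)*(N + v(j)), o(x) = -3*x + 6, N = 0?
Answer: -16440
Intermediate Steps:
o(x) = 6 - 3*x
b(j, A) = -30 (b(j, A) = 6*((3 - 4)*(0 + 5)) = 6*(-1*5) = 6*(-5) = -30)
548*b(-6, o(5)) = 548*(-30) = -16440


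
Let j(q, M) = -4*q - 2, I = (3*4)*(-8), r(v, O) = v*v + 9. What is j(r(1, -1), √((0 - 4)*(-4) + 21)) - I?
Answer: 54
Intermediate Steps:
r(v, O) = 9 + v² (r(v, O) = v² + 9 = 9 + v²)
I = -96 (I = 12*(-8) = -96)
j(q, M) = -2 - 4*q
j(r(1, -1), √((0 - 4)*(-4) + 21)) - I = (-2 - 4*(9 + 1²)) - 1*(-96) = (-2 - 4*(9 + 1)) + 96 = (-2 - 4*10) + 96 = (-2 - 40) + 96 = -42 + 96 = 54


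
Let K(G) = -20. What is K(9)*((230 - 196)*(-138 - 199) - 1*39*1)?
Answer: 229940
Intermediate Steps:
K(9)*((230 - 196)*(-138 - 199) - 1*39*1) = -20*((230 - 196)*(-138 - 199) - 1*39*1) = -20*(34*(-337) - 39*1) = -20*(-11458 - 39) = -20*(-11497) = 229940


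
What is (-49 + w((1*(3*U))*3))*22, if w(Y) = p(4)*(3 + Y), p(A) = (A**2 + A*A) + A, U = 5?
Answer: 36938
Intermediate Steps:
p(A) = A + 2*A**2 (p(A) = (A**2 + A**2) + A = 2*A**2 + A = A + 2*A**2)
w(Y) = 108 + 36*Y (w(Y) = (4*(1 + 2*4))*(3 + Y) = (4*(1 + 8))*(3 + Y) = (4*9)*(3 + Y) = 36*(3 + Y) = 108 + 36*Y)
(-49 + w((1*(3*U))*3))*22 = (-49 + (108 + 36*((1*(3*5))*3)))*22 = (-49 + (108 + 36*((1*15)*3)))*22 = (-49 + (108 + 36*(15*3)))*22 = (-49 + (108 + 36*45))*22 = (-49 + (108 + 1620))*22 = (-49 + 1728)*22 = 1679*22 = 36938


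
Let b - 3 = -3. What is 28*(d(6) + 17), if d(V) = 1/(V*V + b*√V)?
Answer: 4291/9 ≈ 476.78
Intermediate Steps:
b = 0 (b = 3 - 3 = 0)
d(V) = V⁻² (d(V) = 1/(V*V + 0*√V) = 1/(V² + 0) = 1/(V²) = V⁻²)
28*(d(6) + 17) = 28*(6⁻² + 17) = 28*(1/36 + 17) = 28*(613/36) = 4291/9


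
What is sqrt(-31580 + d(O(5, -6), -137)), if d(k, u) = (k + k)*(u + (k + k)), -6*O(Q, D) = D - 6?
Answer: 12*I*sqrt(223) ≈ 179.2*I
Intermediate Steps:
O(Q, D) = 1 - D/6 (O(Q, D) = -(D - 6)/6 = -(-6 + D)/6 = 1 - D/6)
d(k, u) = 2*k*(u + 2*k) (d(k, u) = (2*k)*(u + 2*k) = 2*k*(u + 2*k))
sqrt(-31580 + d(O(5, -6), -137)) = sqrt(-31580 + 2*(1 - 1/6*(-6))*(-137 + 2*(1 - 1/6*(-6)))) = sqrt(-31580 + 2*(1 + 1)*(-137 + 2*(1 + 1))) = sqrt(-31580 + 2*2*(-137 + 2*2)) = sqrt(-31580 + 2*2*(-137 + 4)) = sqrt(-31580 + 2*2*(-133)) = sqrt(-31580 - 532) = sqrt(-32112) = 12*I*sqrt(223)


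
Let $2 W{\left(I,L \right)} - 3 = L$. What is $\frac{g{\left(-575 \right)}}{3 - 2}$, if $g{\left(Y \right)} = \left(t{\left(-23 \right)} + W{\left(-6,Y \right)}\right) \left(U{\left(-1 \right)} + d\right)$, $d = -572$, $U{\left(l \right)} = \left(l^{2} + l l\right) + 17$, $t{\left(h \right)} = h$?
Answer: $170877$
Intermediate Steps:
$W{\left(I,L \right)} = \frac{3}{2} + \frac{L}{2}$
$U{\left(l \right)} = 17 + 2 l^{2}$ ($U{\left(l \right)} = \left(l^{2} + l^{2}\right) + 17 = 2 l^{2} + 17 = 17 + 2 l^{2}$)
$g{\left(Y \right)} = \frac{23779}{2} - \frac{553 Y}{2}$ ($g{\left(Y \right)} = \left(-23 + \left(\frac{3}{2} + \frac{Y}{2}\right)\right) \left(\left(17 + 2 \left(-1\right)^{2}\right) - 572\right) = \left(- \frac{43}{2} + \frac{Y}{2}\right) \left(\left(17 + 2 \cdot 1\right) - 572\right) = \left(- \frac{43}{2} + \frac{Y}{2}\right) \left(\left(17 + 2\right) - 572\right) = \left(- \frac{43}{2} + \frac{Y}{2}\right) \left(19 - 572\right) = \left(- \frac{43}{2} + \frac{Y}{2}\right) \left(-553\right) = \frac{23779}{2} - \frac{553 Y}{2}$)
$\frac{g{\left(-575 \right)}}{3 - 2} = \frac{\frac{23779}{2} - - \frac{317975}{2}}{3 - 2} = \frac{\frac{23779}{2} + \frac{317975}{2}}{1} = 170877 \cdot 1 = 170877$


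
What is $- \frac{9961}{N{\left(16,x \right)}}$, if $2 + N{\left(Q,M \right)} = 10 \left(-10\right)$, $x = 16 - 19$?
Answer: $\frac{9961}{102} \approx 97.657$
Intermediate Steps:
$x = -3$ ($x = 16 - 19 = -3$)
$N{\left(Q,M \right)} = -102$ ($N{\left(Q,M \right)} = -2 + 10 \left(-10\right) = -2 - 100 = -102$)
$- \frac{9961}{N{\left(16,x \right)}} = - \frac{9961}{-102} = \left(-9961\right) \left(- \frac{1}{102}\right) = \frac{9961}{102}$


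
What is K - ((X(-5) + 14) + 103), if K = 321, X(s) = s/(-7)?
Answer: 1423/7 ≈ 203.29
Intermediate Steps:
X(s) = -s/7 (X(s) = s*(-1/7) = -s/7)
K - ((X(-5) + 14) + 103) = 321 - ((-1/7*(-5) + 14) + 103) = 321 - ((5/7 + 14) + 103) = 321 - (103/7 + 103) = 321 - 1*824/7 = 321 - 824/7 = 1423/7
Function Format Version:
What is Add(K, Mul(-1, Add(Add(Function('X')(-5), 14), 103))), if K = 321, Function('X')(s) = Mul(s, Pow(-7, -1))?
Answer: Rational(1423, 7) ≈ 203.29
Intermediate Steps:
Function('X')(s) = Mul(Rational(-1, 7), s) (Function('X')(s) = Mul(s, Rational(-1, 7)) = Mul(Rational(-1, 7), s))
Add(K, Mul(-1, Add(Add(Function('X')(-5), 14), 103))) = Add(321, Mul(-1, Add(Add(Mul(Rational(-1, 7), -5), 14), 103))) = Add(321, Mul(-1, Add(Add(Rational(5, 7), 14), 103))) = Add(321, Mul(-1, Add(Rational(103, 7), 103))) = Add(321, Mul(-1, Rational(824, 7))) = Add(321, Rational(-824, 7)) = Rational(1423, 7)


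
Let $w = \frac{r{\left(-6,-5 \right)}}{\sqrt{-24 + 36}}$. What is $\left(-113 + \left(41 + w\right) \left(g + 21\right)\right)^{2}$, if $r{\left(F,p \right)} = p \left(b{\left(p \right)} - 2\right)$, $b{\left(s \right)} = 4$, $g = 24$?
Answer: $3016699 - 259800 \sqrt{3} \approx 2.5667 \cdot 10^{6}$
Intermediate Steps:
$r{\left(F,p \right)} = 2 p$ ($r{\left(F,p \right)} = p \left(4 - 2\right) = p 2 = 2 p$)
$w = - \frac{5 \sqrt{3}}{3}$ ($w = \frac{2 \left(-5\right)}{\sqrt{-24 + 36}} = - \frac{10}{\sqrt{12}} = - \frac{10}{2 \sqrt{3}} = - 10 \frac{\sqrt{3}}{6} = - \frac{5 \sqrt{3}}{3} \approx -2.8868$)
$\left(-113 + \left(41 + w\right) \left(g + 21\right)\right)^{2} = \left(-113 + \left(41 - \frac{5 \sqrt{3}}{3}\right) \left(24 + 21\right)\right)^{2} = \left(-113 + \left(41 - \frac{5 \sqrt{3}}{3}\right) 45\right)^{2} = \left(-113 + \left(1845 - 75 \sqrt{3}\right)\right)^{2} = \left(1732 - 75 \sqrt{3}\right)^{2}$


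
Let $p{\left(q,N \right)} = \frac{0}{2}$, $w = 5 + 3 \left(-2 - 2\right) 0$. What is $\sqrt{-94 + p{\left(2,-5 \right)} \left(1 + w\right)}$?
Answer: $i \sqrt{94} \approx 9.6954 i$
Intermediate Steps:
$w = 5$ ($w = 5 + 3 \left(-4\right) 0 = 5 - 0 = 5 + 0 = 5$)
$p{\left(q,N \right)} = 0$ ($p{\left(q,N \right)} = 0 \cdot \frac{1}{2} = 0$)
$\sqrt{-94 + p{\left(2,-5 \right)} \left(1 + w\right)} = \sqrt{-94 + 0 \left(1 + 5\right)} = \sqrt{-94 + 0 \cdot 6} = \sqrt{-94 + 0} = \sqrt{-94} = i \sqrt{94}$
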